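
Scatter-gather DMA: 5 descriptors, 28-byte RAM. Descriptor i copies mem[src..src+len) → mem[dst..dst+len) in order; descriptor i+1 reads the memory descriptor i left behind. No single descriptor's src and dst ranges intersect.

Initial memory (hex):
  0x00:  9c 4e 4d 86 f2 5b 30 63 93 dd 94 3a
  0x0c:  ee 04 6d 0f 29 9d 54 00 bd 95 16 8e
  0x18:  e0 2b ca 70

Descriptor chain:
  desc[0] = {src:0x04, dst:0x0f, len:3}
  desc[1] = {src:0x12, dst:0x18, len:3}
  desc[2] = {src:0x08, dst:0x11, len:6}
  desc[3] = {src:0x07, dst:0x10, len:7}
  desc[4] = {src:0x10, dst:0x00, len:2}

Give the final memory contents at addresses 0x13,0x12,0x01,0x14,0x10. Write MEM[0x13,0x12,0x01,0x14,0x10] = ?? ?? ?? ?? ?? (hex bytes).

MEM[0x13,0x12,0x01,0x14,0x10] = 94 dd 93 3a 63

D0: mem[0x0f..0x11] <- [f2 5b 30]
D1: mem[0x18..0x1a] <- [54 00 bd]
D2: mem[0x11..0x16] <- [93 dd 94 3a ee 04]
D3: mem[0x10..0x16] <- [63 93 dd 94 3a ee 04]
D4: mem[0x00..0x01] <- [63 93]
query mem[0x13]=0x94, mem[0x12]=0xdd, mem[0x01]=0x93, mem[0x14]=0x3a, mem[0x10]=0x63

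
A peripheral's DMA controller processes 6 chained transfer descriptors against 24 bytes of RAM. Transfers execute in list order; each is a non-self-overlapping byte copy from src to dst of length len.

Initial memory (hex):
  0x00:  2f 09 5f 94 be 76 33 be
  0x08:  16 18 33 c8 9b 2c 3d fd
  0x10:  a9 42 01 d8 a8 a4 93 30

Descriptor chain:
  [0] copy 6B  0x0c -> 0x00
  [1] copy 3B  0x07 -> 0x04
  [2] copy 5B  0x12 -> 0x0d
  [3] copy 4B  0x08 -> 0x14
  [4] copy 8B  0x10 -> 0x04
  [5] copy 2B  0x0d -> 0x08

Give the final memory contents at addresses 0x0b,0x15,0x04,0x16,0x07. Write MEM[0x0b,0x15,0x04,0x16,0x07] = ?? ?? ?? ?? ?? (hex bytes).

MEM[0x0b,0x15,0x04,0x16,0x07] = c8 18 a4 33 d8

D0: mem[0x00..0x05] <- [9b 2c 3d fd a9 42]
D1: mem[0x04..0x06] <- [be 16 18]
D2: mem[0x0d..0x11] <- [01 d8 a8 a4 93]
D3: mem[0x14..0x17] <- [16 18 33 c8]
D4: mem[0x04..0x0b] <- [a4 93 01 d8 16 18 33 c8]
D5: mem[0x08..0x09] <- [01 d8]
query mem[0x0b]=0xc8, mem[0x15]=0x18, mem[0x04]=0xa4, mem[0x16]=0x33, mem[0x07]=0xd8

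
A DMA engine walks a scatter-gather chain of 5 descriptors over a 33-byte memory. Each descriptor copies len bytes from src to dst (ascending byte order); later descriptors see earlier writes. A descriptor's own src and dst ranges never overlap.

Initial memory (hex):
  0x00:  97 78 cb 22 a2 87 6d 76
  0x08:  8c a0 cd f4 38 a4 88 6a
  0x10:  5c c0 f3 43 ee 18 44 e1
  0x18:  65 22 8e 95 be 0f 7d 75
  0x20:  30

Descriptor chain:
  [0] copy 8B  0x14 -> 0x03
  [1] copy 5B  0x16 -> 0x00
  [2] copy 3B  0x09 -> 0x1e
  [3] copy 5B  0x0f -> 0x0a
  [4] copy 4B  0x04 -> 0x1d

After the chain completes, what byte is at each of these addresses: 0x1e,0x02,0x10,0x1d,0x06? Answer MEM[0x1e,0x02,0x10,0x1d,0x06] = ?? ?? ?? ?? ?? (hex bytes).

MEM[0x1e,0x02,0x10,0x1d,0x06] = 44 65 5c 8e e1

#0 dst[0x03+8] := {0xee,0x18,0x44,0xe1,0x65,0x22,0x8e,0x95}
#1 dst[0x00+5] := {0x44,0xe1,0x65,0x22,0x8e}
#2 dst[0x1e+3] := {0x8e,0x95,0xf4}
#3 dst[0x0a+5] := {0x6a,0x5c,0xc0,0xf3,0x43}
#4 dst[0x1d+4] := {0x8e,0x44,0xe1,0x65}
query mem[0x1e]=0x44, mem[0x02]=0x65, mem[0x10]=0x5c, mem[0x1d]=0x8e, mem[0x06]=0xe1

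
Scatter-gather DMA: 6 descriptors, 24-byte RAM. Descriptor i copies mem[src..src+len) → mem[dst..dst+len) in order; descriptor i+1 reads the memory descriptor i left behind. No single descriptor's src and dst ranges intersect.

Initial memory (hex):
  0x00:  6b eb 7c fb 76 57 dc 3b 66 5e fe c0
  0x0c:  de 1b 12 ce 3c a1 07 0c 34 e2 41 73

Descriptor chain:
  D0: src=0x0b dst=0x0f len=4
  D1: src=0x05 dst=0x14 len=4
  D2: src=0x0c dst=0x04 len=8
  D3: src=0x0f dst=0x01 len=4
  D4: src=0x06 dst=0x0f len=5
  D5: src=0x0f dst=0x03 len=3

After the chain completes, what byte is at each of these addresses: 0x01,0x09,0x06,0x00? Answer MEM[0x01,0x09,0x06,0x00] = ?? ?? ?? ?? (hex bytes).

MEM[0x01,0x09,0x06,0x00] = c0 1b 12 6b

D0: mem[0x0f..0x12] <- [c0 de 1b 12]
D1: mem[0x14..0x17] <- [57 dc 3b 66]
D2: mem[0x04..0x0b] <- [de 1b 12 c0 de 1b 12 0c]
D3: mem[0x01..0x04] <- [c0 de 1b 12]
D4: mem[0x0f..0x13] <- [12 c0 de 1b 12]
D5: mem[0x03..0x05] <- [12 c0 de]
query mem[0x01]=0xc0, mem[0x09]=0x1b, mem[0x06]=0x12, mem[0x00]=0x6b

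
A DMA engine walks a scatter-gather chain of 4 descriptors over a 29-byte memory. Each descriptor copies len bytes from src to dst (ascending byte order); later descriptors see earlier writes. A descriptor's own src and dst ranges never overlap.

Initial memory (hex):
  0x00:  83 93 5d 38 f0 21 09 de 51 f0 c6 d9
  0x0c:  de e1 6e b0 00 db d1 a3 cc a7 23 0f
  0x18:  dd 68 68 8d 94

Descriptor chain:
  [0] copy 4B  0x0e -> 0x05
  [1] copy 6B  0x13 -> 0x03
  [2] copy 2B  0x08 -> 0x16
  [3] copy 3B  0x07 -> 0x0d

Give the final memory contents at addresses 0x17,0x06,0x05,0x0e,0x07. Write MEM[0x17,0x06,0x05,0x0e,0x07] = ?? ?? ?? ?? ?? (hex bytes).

#0 dst[0x05+4] := {0x6e,0xb0,0x00,0xdb}
#1 dst[0x03+6] := {0xa3,0xcc,0xa7,0x23,0x0f,0xdd}
#2 dst[0x16+2] := {0xdd,0xf0}
#3 dst[0x0d+3] := {0x0f,0xdd,0xf0}
query mem[0x17]=0xf0, mem[0x06]=0x23, mem[0x05]=0xa7, mem[0x0e]=0xdd, mem[0x07]=0x0f

MEM[0x17,0x06,0x05,0x0e,0x07] = f0 23 a7 dd 0f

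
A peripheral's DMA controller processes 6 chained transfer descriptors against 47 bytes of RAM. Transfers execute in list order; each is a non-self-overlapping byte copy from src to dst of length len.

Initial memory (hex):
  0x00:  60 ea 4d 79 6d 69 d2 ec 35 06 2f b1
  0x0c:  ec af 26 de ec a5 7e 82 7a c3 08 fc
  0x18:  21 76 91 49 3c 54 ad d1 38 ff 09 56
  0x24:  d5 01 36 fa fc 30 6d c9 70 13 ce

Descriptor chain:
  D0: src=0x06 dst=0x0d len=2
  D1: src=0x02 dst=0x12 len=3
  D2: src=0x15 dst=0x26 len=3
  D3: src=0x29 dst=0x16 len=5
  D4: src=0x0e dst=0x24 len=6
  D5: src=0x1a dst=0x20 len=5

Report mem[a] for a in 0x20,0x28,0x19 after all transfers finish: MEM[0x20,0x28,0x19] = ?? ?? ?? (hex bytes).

#0 dst[0x0d+2] := {0xd2,0xec}
#1 dst[0x12+3] := {0x4d,0x79,0x6d}
#2 dst[0x26+3] := {0xc3,0x08,0xfc}
#3 dst[0x16+5] := {0x30,0x6d,0xc9,0x70,0x13}
#4 dst[0x24+6] := {0xec,0xde,0xec,0xa5,0x4d,0x79}
#5 dst[0x20+5] := {0x13,0x49,0x3c,0x54,0xad}
query mem[0x20]=0x13, mem[0x28]=0x4d, mem[0x19]=0x70

MEM[0x20,0x28,0x19] = 13 4d 70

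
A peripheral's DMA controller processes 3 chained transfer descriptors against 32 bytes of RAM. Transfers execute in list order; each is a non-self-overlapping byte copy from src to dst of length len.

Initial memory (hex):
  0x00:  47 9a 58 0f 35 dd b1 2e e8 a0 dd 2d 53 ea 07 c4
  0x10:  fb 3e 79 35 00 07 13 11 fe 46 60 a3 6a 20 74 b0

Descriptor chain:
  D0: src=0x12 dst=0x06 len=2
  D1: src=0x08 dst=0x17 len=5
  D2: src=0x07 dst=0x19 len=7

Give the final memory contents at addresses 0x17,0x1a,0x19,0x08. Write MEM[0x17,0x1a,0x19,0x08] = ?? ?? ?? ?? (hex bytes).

MEM[0x17,0x1a,0x19,0x08] = e8 e8 35 e8

[0] 0x12->0x06 len=2 : 79 35
[1] 0x08->0x17 len=5 : e8 a0 dd 2d 53
[2] 0x07->0x19 len=7 : 35 e8 a0 dd 2d 53 ea
query mem[0x17]=0xe8, mem[0x1a]=0xe8, mem[0x19]=0x35, mem[0x08]=0xe8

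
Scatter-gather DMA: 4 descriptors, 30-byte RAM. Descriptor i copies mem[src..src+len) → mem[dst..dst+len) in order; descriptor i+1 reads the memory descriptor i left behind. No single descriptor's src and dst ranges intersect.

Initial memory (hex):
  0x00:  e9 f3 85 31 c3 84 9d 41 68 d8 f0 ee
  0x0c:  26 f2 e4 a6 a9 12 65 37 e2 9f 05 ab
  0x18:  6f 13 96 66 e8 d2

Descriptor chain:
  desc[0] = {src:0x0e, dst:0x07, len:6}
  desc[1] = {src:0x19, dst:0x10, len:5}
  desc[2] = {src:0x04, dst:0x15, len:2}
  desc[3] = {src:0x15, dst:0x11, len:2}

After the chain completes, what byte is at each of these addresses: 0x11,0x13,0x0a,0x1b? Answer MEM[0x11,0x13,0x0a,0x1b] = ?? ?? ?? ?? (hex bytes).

D0: mem[0x07..0x0c] <- [e4 a6 a9 12 65 37]
D1: mem[0x10..0x14] <- [13 96 66 e8 d2]
D2: mem[0x15..0x16] <- [c3 84]
D3: mem[0x11..0x12] <- [c3 84]
query mem[0x11]=0xc3, mem[0x13]=0xe8, mem[0x0a]=0x12, mem[0x1b]=0x66

MEM[0x11,0x13,0x0a,0x1b] = c3 e8 12 66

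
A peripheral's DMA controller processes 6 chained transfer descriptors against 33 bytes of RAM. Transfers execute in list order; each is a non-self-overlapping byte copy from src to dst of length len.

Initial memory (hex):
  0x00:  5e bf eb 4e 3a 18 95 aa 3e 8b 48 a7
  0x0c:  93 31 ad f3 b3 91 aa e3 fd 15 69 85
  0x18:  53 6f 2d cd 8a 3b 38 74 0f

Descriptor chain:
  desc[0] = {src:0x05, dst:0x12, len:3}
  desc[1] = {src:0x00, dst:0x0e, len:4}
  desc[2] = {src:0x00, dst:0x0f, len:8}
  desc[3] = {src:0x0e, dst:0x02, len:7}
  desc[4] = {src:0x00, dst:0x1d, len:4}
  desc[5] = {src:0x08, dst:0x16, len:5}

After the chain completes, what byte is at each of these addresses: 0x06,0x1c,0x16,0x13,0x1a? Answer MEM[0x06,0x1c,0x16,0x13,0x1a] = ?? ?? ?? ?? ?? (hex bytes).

MEM[0x06,0x1c,0x16,0x13,0x1a] = 4e 8a 18 3a 93

D0: mem[0x12..0x14] <- [18 95 aa]
D1: mem[0x0e..0x11] <- [5e bf eb 4e]
D2: mem[0x0f..0x16] <- [5e bf eb 4e 3a 18 95 aa]
D3: mem[0x02..0x08] <- [5e 5e bf eb 4e 3a 18]
D4: mem[0x1d..0x20] <- [5e bf 5e 5e]
D5: mem[0x16..0x1a] <- [18 8b 48 a7 93]
query mem[0x06]=0x4e, mem[0x1c]=0x8a, mem[0x16]=0x18, mem[0x13]=0x3a, mem[0x1a]=0x93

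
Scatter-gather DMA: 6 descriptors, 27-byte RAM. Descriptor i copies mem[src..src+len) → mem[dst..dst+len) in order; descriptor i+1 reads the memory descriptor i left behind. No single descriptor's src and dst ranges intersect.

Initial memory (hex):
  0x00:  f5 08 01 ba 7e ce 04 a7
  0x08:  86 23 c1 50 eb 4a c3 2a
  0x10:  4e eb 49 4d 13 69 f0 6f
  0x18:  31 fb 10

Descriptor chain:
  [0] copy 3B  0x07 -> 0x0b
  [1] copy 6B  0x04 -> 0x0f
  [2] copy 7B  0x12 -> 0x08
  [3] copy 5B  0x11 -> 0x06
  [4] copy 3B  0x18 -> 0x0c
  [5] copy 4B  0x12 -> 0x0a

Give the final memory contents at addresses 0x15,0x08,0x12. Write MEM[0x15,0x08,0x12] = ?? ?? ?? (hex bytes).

MEM[0x15,0x08,0x12] = 69 86 a7

#0 dst[0x0b+3] := {0xa7,0x86,0x23}
#1 dst[0x0f+6] := {0x7e,0xce,0x04,0xa7,0x86,0x23}
#2 dst[0x08+7] := {0xa7,0x86,0x23,0x69,0xf0,0x6f,0x31}
#3 dst[0x06+5] := {0x04,0xa7,0x86,0x23,0x69}
#4 dst[0x0c+3] := {0x31,0xfb,0x10}
#5 dst[0x0a+4] := {0xa7,0x86,0x23,0x69}
query mem[0x15]=0x69, mem[0x08]=0x86, mem[0x12]=0xa7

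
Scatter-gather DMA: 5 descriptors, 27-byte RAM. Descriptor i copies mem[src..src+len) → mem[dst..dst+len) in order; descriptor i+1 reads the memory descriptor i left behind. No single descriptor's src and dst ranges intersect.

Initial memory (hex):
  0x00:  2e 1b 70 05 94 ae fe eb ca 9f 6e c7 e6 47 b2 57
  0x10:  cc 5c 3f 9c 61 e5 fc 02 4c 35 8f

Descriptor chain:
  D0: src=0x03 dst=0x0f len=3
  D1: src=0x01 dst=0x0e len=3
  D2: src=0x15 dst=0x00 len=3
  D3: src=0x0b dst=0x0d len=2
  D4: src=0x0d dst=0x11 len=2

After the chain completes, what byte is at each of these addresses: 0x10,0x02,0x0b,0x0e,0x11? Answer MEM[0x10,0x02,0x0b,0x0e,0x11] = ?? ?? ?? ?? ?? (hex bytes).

  after D0: wrote 3B at 0x0f = 0594ae
  after D1: wrote 3B at 0x0e = 1b7005
  after D2: wrote 3B at 0x00 = e5fc02
  after D3: wrote 2B at 0x0d = c7e6
  after D4: wrote 2B at 0x11 = c7e6
query mem[0x10]=0x05, mem[0x02]=0x02, mem[0x0b]=0xc7, mem[0x0e]=0xe6, mem[0x11]=0xc7

MEM[0x10,0x02,0x0b,0x0e,0x11] = 05 02 c7 e6 c7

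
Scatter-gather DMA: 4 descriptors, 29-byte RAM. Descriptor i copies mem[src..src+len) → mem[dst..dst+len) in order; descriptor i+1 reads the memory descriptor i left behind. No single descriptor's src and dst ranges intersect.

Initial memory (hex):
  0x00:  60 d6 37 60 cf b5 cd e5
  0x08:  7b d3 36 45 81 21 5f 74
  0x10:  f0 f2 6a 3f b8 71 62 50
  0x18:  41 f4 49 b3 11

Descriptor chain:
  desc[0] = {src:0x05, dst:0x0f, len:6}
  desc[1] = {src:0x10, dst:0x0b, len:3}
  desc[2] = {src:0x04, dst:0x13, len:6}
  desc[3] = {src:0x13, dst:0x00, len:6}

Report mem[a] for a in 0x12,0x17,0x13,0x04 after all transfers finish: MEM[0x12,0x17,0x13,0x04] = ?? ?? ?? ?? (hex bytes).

[0] 0x05->0x0f len=6 : b5 cd e5 7b d3 36
[1] 0x10->0x0b len=3 : cd e5 7b
[2] 0x04->0x13 len=6 : cf b5 cd e5 7b d3
[3] 0x13->0x00 len=6 : cf b5 cd e5 7b d3
query mem[0x12]=0x7b, mem[0x17]=0x7b, mem[0x13]=0xcf, mem[0x04]=0x7b

MEM[0x12,0x17,0x13,0x04] = 7b 7b cf 7b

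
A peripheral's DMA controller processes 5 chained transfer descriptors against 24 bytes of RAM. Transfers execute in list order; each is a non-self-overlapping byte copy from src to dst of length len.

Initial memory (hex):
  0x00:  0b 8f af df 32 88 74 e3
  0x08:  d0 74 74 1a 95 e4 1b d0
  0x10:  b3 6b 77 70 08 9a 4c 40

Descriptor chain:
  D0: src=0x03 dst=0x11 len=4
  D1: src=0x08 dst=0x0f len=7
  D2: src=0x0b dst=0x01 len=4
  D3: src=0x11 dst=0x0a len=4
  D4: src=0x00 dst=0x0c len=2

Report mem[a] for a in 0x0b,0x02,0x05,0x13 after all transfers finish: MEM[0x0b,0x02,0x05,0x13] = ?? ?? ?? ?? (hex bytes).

#0 dst[0x11+4] := {0xdf,0x32,0x88,0x74}
#1 dst[0x0f+7] := {0xd0,0x74,0x74,0x1a,0x95,0xe4,0x1b}
#2 dst[0x01+4] := {0x1a,0x95,0xe4,0x1b}
#3 dst[0x0a+4] := {0x74,0x1a,0x95,0xe4}
#4 dst[0x0c+2] := {0x0b,0x1a}
query mem[0x0b]=0x1a, mem[0x02]=0x95, mem[0x05]=0x88, mem[0x13]=0x95

MEM[0x0b,0x02,0x05,0x13] = 1a 95 88 95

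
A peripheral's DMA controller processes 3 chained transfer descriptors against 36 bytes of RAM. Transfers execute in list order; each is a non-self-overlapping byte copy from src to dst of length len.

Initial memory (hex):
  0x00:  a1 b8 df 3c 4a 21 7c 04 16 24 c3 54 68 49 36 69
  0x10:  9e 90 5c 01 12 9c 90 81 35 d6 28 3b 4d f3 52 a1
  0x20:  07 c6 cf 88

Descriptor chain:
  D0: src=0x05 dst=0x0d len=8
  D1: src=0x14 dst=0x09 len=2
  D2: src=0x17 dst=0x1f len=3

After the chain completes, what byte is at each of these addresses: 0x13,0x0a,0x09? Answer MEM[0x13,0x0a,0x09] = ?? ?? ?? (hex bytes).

  after D0: wrote 8B at 0x0d = 217c041624c35468
  after D1: wrote 2B at 0x09 = 689c
  after D2: wrote 3B at 0x1f = 8135d6
query mem[0x13]=0x54, mem[0x0a]=0x9c, mem[0x09]=0x68

MEM[0x13,0x0a,0x09] = 54 9c 68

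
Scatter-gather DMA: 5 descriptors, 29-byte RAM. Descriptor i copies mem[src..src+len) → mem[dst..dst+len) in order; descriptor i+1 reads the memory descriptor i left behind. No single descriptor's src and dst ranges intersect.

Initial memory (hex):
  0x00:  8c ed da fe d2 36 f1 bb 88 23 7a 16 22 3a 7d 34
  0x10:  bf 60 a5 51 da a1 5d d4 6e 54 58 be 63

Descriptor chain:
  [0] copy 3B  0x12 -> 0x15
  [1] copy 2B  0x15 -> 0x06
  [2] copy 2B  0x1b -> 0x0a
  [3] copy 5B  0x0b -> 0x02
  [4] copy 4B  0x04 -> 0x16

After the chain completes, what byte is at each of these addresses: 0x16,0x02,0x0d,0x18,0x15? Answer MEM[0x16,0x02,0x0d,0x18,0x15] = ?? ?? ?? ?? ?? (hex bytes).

MEM[0x16,0x02,0x0d,0x18,0x15] = 3a 63 3a 34 a5

D0: mem[0x15..0x17] <- [a5 51 da]
D1: mem[0x06..0x07] <- [a5 51]
D2: mem[0x0a..0x0b] <- [be 63]
D3: mem[0x02..0x06] <- [63 22 3a 7d 34]
D4: mem[0x16..0x19] <- [3a 7d 34 51]
query mem[0x16]=0x3a, mem[0x02]=0x63, mem[0x0d]=0x3a, mem[0x18]=0x34, mem[0x15]=0xa5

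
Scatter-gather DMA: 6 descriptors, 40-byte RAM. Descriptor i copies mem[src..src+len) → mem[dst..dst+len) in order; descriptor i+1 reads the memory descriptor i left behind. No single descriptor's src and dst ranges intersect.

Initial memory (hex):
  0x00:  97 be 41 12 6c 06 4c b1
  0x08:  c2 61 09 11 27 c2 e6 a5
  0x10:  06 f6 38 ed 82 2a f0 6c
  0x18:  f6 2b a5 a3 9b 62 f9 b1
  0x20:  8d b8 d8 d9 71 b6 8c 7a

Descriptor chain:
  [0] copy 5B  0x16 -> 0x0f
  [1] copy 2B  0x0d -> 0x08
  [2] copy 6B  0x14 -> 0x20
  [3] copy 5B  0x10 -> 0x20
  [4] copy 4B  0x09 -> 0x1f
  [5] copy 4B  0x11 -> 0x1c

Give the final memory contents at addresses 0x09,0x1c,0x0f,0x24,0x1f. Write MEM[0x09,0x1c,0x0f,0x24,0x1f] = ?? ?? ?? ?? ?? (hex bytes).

[0] 0x16->0x0f len=5 : f0 6c f6 2b a5
[1] 0x0d->0x08 len=2 : c2 e6
[2] 0x14->0x20 len=6 : 82 2a f0 6c f6 2b
[3] 0x10->0x20 len=5 : 6c f6 2b a5 82
[4] 0x09->0x1f len=4 : e6 09 11 27
[5] 0x11->0x1c len=4 : f6 2b a5 82
query mem[0x09]=0xe6, mem[0x1c]=0xf6, mem[0x0f]=0xf0, mem[0x24]=0x82, mem[0x1f]=0x82

MEM[0x09,0x1c,0x0f,0x24,0x1f] = e6 f6 f0 82 82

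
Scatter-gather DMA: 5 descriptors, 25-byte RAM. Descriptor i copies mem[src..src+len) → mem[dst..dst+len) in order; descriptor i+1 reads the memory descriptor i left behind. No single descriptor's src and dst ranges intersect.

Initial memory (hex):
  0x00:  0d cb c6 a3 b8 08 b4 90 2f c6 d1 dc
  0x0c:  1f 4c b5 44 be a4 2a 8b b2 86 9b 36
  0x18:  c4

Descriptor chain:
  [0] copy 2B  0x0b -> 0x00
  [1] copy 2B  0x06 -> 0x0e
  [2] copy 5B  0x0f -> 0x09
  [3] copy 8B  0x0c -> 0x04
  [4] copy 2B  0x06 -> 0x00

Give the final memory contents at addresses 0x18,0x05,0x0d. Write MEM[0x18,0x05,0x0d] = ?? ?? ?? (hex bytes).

MEM[0x18,0x05,0x0d] = c4 8b 8b

  after D0: wrote 2B at 0x00 = dc1f
  after D1: wrote 2B at 0x0e = b490
  after D2: wrote 5B at 0x09 = 90bea42a8b
  after D3: wrote 8B at 0x04 = 2a8bb490bea42a8b
  after D4: wrote 2B at 0x00 = b490
query mem[0x18]=0xc4, mem[0x05]=0x8b, mem[0x0d]=0x8b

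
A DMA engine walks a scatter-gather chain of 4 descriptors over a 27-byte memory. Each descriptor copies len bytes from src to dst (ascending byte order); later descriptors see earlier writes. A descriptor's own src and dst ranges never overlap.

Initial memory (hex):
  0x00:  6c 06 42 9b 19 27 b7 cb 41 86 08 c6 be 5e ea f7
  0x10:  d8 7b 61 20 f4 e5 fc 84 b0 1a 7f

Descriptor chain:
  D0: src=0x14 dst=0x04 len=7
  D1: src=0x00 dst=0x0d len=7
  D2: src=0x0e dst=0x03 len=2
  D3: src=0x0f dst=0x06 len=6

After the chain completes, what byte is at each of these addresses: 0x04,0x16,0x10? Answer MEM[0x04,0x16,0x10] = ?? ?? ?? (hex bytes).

  after D0: wrote 7B at 0x04 = f4e5fc84b01a7f
  after D1: wrote 7B at 0x0d = 6c06429bf4e5fc
  after D2: wrote 2B at 0x03 = 0642
  after D3: wrote 6B at 0x06 = 429bf4e5fcf4
query mem[0x04]=0x42, mem[0x16]=0xfc, mem[0x10]=0x9b

MEM[0x04,0x16,0x10] = 42 fc 9b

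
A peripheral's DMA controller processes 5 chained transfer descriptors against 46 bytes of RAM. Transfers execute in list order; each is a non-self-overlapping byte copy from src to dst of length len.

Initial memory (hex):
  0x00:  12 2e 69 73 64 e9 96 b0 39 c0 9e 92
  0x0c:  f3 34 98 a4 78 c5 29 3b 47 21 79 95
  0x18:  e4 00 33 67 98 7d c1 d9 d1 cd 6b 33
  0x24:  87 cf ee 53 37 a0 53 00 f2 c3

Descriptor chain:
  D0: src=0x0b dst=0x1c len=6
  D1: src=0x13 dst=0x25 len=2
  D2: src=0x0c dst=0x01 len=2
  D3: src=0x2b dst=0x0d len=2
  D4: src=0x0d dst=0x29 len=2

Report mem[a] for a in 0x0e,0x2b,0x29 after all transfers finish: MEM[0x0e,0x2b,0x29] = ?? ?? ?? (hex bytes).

MEM[0x0e,0x2b,0x29] = f2 00 00

  after D0: wrote 6B at 0x1c = 92f33498a478
  after D1: wrote 2B at 0x25 = 3b47
  after D2: wrote 2B at 0x01 = f334
  after D3: wrote 2B at 0x0d = 00f2
  after D4: wrote 2B at 0x29 = 00f2
query mem[0x0e]=0xf2, mem[0x2b]=0x00, mem[0x29]=0x00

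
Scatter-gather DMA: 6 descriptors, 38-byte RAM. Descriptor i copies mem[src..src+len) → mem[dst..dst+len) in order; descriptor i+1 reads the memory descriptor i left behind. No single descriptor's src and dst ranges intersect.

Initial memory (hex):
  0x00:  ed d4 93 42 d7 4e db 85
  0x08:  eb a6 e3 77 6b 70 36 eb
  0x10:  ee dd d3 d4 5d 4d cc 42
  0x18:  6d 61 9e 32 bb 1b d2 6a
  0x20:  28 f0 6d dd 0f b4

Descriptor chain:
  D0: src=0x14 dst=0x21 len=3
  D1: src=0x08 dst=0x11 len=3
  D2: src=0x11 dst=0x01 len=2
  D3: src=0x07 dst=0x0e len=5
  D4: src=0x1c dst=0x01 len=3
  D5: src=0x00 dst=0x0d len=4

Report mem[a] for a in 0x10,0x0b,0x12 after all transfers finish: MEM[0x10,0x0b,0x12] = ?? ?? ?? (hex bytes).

MEM[0x10,0x0b,0x12] = d2 77 77

  after D0: wrote 3B at 0x21 = 5d4dcc
  after D1: wrote 3B at 0x11 = eba6e3
  after D2: wrote 2B at 0x01 = eba6
  after D3: wrote 5B at 0x0e = 85eba6e377
  after D4: wrote 3B at 0x01 = bb1bd2
  after D5: wrote 4B at 0x0d = edbb1bd2
query mem[0x10]=0xd2, mem[0x0b]=0x77, mem[0x12]=0x77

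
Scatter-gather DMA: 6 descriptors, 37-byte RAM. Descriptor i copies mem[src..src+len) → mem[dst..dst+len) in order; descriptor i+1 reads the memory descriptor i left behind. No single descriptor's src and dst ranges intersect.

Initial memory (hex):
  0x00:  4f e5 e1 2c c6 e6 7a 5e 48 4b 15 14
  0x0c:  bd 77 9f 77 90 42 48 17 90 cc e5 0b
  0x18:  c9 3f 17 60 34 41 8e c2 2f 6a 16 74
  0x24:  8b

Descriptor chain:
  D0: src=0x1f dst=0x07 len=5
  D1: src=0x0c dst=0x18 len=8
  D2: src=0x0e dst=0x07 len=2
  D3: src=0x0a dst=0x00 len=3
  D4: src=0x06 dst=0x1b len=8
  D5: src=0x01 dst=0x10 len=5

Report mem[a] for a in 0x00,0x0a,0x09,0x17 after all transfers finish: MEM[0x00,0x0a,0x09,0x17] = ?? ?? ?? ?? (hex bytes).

MEM[0x00,0x0a,0x09,0x17] = 16 16 6a 0b

[0] 0x1f->0x07 len=5 : c2 2f 6a 16 74
[1] 0x0c->0x18 len=8 : bd 77 9f 77 90 42 48 17
[2] 0x0e->0x07 len=2 : 9f 77
[3] 0x0a->0x00 len=3 : 16 74 bd
[4] 0x06->0x1b len=8 : 7a 9f 77 6a 16 74 bd 77
[5] 0x01->0x10 len=5 : 74 bd 2c c6 e6
query mem[0x00]=0x16, mem[0x0a]=0x16, mem[0x09]=0x6a, mem[0x17]=0x0b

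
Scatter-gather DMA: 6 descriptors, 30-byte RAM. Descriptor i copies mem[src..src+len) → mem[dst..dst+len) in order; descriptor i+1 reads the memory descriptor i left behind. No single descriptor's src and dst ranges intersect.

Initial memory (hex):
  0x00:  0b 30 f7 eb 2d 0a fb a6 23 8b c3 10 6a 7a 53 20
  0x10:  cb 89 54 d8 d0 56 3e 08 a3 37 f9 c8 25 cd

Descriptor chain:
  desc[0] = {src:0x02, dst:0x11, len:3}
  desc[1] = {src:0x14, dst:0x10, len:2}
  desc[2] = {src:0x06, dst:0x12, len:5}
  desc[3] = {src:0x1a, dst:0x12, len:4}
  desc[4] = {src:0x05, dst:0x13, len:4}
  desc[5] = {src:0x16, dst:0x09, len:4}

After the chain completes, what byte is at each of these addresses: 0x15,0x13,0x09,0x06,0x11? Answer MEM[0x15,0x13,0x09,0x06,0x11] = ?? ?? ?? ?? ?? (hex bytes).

#0 dst[0x11+3] := {0xf7,0xeb,0x2d}
#1 dst[0x10+2] := {0xd0,0x56}
#2 dst[0x12+5] := {0xfb,0xa6,0x23,0x8b,0xc3}
#3 dst[0x12+4] := {0xf9,0xc8,0x25,0xcd}
#4 dst[0x13+4] := {0x0a,0xfb,0xa6,0x23}
#5 dst[0x09+4] := {0x23,0x08,0xa3,0x37}
query mem[0x15]=0xa6, mem[0x13]=0x0a, mem[0x09]=0x23, mem[0x06]=0xfb, mem[0x11]=0x56

MEM[0x15,0x13,0x09,0x06,0x11] = a6 0a 23 fb 56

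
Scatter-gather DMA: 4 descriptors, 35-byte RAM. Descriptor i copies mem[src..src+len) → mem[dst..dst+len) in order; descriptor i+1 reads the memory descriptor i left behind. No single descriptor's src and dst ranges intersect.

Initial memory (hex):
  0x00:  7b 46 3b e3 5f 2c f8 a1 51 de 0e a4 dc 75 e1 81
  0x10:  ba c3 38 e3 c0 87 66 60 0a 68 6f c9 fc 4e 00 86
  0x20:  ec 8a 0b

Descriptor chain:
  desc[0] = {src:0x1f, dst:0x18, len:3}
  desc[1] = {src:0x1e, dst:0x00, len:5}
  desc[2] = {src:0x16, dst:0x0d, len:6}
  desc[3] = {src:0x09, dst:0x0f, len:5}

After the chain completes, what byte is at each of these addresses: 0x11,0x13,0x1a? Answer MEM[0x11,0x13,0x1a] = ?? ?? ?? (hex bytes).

MEM[0x11,0x13,0x1a] = a4 66 8a

[0] 0x1f->0x18 len=3 : 86 ec 8a
[1] 0x1e->0x00 len=5 : 00 86 ec 8a 0b
[2] 0x16->0x0d len=6 : 66 60 86 ec 8a c9
[3] 0x09->0x0f len=5 : de 0e a4 dc 66
query mem[0x11]=0xa4, mem[0x13]=0x66, mem[0x1a]=0x8a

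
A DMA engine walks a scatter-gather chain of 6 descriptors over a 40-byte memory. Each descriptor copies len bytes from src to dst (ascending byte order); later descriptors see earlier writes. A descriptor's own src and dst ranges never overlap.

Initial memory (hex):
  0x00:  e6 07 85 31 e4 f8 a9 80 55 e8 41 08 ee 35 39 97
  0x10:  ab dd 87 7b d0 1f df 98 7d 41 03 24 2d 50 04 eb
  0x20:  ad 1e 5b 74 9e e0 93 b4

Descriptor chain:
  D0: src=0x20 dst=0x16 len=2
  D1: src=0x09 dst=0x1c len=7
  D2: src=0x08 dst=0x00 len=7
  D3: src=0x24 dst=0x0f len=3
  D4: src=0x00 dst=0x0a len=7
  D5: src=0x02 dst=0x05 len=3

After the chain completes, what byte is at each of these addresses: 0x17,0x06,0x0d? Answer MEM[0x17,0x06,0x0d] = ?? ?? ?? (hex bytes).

MEM[0x17,0x06,0x0d] = 1e 08 08

D0: mem[0x16..0x17] <- [ad 1e]
D1: mem[0x1c..0x22] <- [e8 41 08 ee 35 39 97]
D2: mem[0x00..0x06] <- [55 e8 41 08 ee 35 39]
D3: mem[0x0f..0x11] <- [9e e0 93]
D4: mem[0x0a..0x10] <- [55 e8 41 08 ee 35 39]
D5: mem[0x05..0x07] <- [41 08 ee]
query mem[0x17]=0x1e, mem[0x06]=0x08, mem[0x0d]=0x08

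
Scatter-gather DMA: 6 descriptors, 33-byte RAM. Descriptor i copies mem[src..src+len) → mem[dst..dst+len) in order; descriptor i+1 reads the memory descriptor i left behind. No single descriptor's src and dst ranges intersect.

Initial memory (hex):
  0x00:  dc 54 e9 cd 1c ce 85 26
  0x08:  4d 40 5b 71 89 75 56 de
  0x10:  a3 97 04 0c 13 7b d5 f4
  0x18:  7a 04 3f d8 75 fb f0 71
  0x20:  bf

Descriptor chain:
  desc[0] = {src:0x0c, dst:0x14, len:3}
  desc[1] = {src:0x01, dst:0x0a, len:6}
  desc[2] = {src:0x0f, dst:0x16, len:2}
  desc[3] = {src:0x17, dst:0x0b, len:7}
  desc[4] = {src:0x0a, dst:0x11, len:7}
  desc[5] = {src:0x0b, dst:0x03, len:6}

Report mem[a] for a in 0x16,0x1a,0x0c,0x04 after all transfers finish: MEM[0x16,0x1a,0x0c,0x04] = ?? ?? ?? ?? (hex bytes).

  after D0: wrote 3B at 0x14 = 897556
  after D1: wrote 6B at 0x0a = 54e9cd1cce85
  after D2: wrote 2B at 0x16 = 85a3
  after D3: wrote 7B at 0x0b = a37a043fd875fb
  after D4: wrote 7B at 0x11 = 54a37a043fd875
  after D5: wrote 6B at 0x03 = a37a043fd875
query mem[0x16]=0xd8, mem[0x1a]=0x3f, mem[0x0c]=0x7a, mem[0x04]=0x7a

MEM[0x16,0x1a,0x0c,0x04] = d8 3f 7a 7a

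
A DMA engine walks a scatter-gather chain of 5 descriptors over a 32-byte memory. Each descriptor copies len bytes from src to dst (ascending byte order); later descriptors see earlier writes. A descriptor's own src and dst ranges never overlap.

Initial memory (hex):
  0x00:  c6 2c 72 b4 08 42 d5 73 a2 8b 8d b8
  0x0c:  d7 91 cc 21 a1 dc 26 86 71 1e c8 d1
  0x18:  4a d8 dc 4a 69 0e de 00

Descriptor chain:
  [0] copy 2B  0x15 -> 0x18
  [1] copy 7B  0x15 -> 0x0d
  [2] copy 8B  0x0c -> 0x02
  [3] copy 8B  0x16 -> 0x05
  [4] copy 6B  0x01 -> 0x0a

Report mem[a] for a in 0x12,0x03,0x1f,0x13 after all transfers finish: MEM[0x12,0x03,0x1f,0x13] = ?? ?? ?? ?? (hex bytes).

  after D0: wrote 2B at 0x18 = 1ec8
  after D1: wrote 7B at 0x0d = 1ec8d11ec8dc4a
  after D2: wrote 8B at 0x02 = d71ec8d11ec8dc4a
  after D3: wrote 8B at 0x05 = c8d11ec8dc4a690e
  after D4: wrote 6B at 0x0a = 2cd71ec8c8d1
query mem[0x12]=0xdc, mem[0x03]=0x1e, mem[0x1f]=0x00, mem[0x13]=0x4a

MEM[0x12,0x03,0x1f,0x13] = dc 1e 00 4a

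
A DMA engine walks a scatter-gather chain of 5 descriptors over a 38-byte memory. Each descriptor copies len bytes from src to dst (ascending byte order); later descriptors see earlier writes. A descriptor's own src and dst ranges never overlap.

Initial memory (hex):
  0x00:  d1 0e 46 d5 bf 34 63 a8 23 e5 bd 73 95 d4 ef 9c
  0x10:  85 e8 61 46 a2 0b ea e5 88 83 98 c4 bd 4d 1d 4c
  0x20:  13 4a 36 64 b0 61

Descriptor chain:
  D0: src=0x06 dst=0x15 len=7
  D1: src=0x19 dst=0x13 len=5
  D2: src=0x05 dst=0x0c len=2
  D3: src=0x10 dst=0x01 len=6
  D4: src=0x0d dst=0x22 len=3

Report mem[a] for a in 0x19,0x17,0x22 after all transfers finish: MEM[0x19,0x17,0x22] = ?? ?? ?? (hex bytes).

MEM[0x19,0x17,0x22] = bd 4d 63

#0 dst[0x15+7] := {0x63,0xa8,0x23,0xe5,0xbd,0x73,0x95}
#1 dst[0x13+5] := {0xbd,0x73,0x95,0xbd,0x4d}
#2 dst[0x0c+2] := {0x34,0x63}
#3 dst[0x01+6] := {0x85,0xe8,0x61,0xbd,0x73,0x95}
#4 dst[0x22+3] := {0x63,0xef,0x9c}
query mem[0x19]=0xbd, mem[0x17]=0x4d, mem[0x22]=0x63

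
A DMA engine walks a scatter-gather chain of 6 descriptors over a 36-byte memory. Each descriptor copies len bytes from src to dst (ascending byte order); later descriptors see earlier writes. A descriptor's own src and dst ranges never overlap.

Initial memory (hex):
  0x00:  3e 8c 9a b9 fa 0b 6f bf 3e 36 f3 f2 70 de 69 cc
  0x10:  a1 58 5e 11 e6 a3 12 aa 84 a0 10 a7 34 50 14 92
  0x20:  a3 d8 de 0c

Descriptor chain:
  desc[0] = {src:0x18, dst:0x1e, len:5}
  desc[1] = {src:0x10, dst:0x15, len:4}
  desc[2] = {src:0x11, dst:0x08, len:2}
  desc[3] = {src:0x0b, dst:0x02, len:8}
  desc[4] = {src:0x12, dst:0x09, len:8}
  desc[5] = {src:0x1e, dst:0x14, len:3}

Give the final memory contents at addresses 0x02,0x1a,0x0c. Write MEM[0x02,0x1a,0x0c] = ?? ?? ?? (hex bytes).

  after D0: wrote 5B at 0x1e = 84a010a734
  after D1: wrote 4B at 0x15 = a1585e11
  after D2: wrote 2B at 0x08 = 585e
  after D3: wrote 8B at 0x02 = f270de69cca1585e
  after D4: wrote 8B at 0x09 = 5e11e6a1585e11a0
  after D5: wrote 3B at 0x14 = 84a010
query mem[0x02]=0xf2, mem[0x1a]=0x10, mem[0x0c]=0xa1

MEM[0x02,0x1a,0x0c] = f2 10 a1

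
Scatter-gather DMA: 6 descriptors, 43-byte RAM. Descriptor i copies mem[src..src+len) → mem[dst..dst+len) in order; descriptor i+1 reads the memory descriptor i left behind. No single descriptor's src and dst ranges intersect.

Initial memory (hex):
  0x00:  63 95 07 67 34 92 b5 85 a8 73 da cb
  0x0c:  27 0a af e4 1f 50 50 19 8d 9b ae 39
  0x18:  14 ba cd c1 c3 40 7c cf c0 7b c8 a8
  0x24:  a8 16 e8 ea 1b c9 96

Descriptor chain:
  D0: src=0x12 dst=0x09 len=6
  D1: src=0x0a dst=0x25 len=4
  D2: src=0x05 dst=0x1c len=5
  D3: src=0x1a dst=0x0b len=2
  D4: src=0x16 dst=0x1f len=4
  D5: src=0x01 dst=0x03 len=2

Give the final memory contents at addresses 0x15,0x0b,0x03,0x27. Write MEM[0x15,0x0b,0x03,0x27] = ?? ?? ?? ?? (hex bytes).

MEM[0x15,0x0b,0x03,0x27] = 9b cd 95 9b

#0 dst[0x09+6] := {0x50,0x19,0x8d,0x9b,0xae,0x39}
#1 dst[0x25+4] := {0x19,0x8d,0x9b,0xae}
#2 dst[0x1c+5] := {0x92,0xb5,0x85,0xa8,0x50}
#3 dst[0x0b+2] := {0xcd,0xc1}
#4 dst[0x1f+4] := {0xae,0x39,0x14,0xba}
#5 dst[0x03+2] := {0x95,0x07}
query mem[0x15]=0x9b, mem[0x0b]=0xcd, mem[0x03]=0x95, mem[0x27]=0x9b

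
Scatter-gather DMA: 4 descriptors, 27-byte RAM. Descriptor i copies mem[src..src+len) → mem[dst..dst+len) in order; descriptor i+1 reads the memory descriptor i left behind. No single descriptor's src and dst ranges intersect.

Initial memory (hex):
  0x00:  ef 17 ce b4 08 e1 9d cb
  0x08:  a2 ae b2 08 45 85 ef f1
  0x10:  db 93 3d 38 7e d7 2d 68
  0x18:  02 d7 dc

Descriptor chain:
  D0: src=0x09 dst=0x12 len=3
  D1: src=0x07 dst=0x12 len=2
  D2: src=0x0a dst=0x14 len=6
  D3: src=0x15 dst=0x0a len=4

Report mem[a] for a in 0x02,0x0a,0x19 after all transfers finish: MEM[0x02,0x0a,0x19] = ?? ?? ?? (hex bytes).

MEM[0x02,0x0a,0x19] = ce 08 f1

D0: mem[0x12..0x14] <- [ae b2 08]
D1: mem[0x12..0x13] <- [cb a2]
D2: mem[0x14..0x19] <- [b2 08 45 85 ef f1]
D3: mem[0x0a..0x0d] <- [08 45 85 ef]
query mem[0x02]=0xce, mem[0x0a]=0x08, mem[0x19]=0xf1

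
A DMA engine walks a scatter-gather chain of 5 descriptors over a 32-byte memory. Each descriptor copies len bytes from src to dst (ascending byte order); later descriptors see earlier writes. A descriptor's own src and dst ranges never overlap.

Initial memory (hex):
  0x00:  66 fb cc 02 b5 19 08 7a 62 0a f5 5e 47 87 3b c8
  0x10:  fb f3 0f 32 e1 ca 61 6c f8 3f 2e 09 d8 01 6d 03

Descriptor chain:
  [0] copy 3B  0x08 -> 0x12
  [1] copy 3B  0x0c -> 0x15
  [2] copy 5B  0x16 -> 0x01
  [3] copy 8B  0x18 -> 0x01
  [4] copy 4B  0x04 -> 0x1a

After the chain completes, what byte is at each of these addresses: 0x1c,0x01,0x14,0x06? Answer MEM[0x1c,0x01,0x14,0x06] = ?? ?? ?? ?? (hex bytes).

D0: mem[0x12..0x14] <- [62 0a f5]
D1: mem[0x15..0x17] <- [47 87 3b]
D2: mem[0x01..0x05] <- [87 3b f8 3f 2e]
D3: mem[0x01..0x08] <- [f8 3f 2e 09 d8 01 6d 03]
D4: mem[0x1a..0x1d] <- [09 d8 01 6d]
query mem[0x1c]=0x01, mem[0x01]=0xf8, mem[0x14]=0xf5, mem[0x06]=0x01

MEM[0x1c,0x01,0x14,0x06] = 01 f8 f5 01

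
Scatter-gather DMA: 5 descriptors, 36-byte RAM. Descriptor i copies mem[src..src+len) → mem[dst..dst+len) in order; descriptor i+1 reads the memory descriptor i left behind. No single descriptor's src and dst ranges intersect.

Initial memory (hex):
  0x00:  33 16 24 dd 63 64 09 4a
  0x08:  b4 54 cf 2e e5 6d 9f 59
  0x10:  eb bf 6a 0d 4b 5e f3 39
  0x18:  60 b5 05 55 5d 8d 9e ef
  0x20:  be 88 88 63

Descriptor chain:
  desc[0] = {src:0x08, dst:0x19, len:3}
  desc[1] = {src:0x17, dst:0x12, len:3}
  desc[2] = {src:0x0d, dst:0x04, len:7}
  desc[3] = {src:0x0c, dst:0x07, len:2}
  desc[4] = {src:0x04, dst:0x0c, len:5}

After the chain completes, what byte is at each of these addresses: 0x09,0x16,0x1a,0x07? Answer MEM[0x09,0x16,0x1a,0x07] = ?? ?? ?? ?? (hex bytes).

MEM[0x09,0x16,0x1a,0x07] = 39 f3 54 e5

  after D0: wrote 3B at 0x19 = b454cf
  after D1: wrote 3B at 0x12 = 3960b4
  after D2: wrote 7B at 0x04 = 6d9f59ebbf3960
  after D3: wrote 2B at 0x07 = e56d
  after D4: wrote 5B at 0x0c = 6d9f59e56d
query mem[0x09]=0x39, mem[0x16]=0xf3, mem[0x1a]=0x54, mem[0x07]=0xe5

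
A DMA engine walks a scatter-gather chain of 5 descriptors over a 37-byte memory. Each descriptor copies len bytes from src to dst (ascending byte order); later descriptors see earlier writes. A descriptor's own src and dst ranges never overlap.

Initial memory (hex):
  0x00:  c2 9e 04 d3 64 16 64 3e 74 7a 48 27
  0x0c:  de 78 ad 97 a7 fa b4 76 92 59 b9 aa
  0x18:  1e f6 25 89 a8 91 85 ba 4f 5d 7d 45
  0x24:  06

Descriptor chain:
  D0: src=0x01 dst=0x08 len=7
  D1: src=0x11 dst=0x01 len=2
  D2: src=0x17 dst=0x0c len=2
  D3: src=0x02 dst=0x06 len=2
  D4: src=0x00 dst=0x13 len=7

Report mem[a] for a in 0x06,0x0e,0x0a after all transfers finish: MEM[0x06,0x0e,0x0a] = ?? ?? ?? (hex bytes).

  after D0: wrote 7B at 0x08 = 9e04d36416643e
  after D1: wrote 2B at 0x01 = fab4
  after D2: wrote 2B at 0x0c = aa1e
  after D3: wrote 2B at 0x06 = b4d3
  after D4: wrote 7B at 0x13 = c2fab4d36416b4
query mem[0x06]=0xb4, mem[0x0e]=0x3e, mem[0x0a]=0xd3

MEM[0x06,0x0e,0x0a] = b4 3e d3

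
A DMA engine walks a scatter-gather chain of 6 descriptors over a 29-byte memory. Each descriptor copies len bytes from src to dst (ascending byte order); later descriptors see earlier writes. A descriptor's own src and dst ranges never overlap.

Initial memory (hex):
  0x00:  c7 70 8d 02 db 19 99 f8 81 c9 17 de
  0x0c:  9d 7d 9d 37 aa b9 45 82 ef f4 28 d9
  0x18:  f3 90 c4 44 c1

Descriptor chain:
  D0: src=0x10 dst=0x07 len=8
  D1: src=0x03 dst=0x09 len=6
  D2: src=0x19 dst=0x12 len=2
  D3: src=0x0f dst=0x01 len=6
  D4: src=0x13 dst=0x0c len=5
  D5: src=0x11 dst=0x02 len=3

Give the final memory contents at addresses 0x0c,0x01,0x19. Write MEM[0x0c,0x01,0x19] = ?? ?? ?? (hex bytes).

MEM[0x0c,0x01,0x19] = c4 37 90

D0: mem[0x07..0x0e] <- [aa b9 45 82 ef f4 28 d9]
D1: mem[0x09..0x0e] <- [02 db 19 99 aa b9]
D2: mem[0x12..0x13] <- [90 c4]
D3: mem[0x01..0x06] <- [37 aa b9 90 c4 ef]
D4: mem[0x0c..0x10] <- [c4 ef f4 28 d9]
D5: mem[0x02..0x04] <- [b9 90 c4]
query mem[0x0c]=0xc4, mem[0x01]=0x37, mem[0x19]=0x90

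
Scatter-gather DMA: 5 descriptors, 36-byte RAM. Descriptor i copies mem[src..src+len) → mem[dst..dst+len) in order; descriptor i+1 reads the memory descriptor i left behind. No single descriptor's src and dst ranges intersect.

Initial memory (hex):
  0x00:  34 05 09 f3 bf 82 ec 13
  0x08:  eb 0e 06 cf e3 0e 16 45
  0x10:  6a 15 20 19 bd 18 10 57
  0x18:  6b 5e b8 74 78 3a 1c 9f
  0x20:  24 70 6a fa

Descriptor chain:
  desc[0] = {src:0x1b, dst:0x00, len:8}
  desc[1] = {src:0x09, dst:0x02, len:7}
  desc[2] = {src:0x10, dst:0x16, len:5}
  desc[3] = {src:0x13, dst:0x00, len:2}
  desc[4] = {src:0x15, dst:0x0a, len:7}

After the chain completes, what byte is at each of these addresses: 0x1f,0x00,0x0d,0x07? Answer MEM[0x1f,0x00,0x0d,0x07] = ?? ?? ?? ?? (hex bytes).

MEM[0x1f,0x00,0x0d,0x07] = 9f 19 20 16

#0 dst[0x00+8] := {0x74,0x78,0x3a,0x1c,0x9f,0x24,0x70,0x6a}
#1 dst[0x02+7] := {0x0e,0x06,0xcf,0xe3,0x0e,0x16,0x45}
#2 dst[0x16+5] := {0x6a,0x15,0x20,0x19,0xbd}
#3 dst[0x00+2] := {0x19,0xbd}
#4 dst[0x0a+7] := {0x18,0x6a,0x15,0x20,0x19,0xbd,0x74}
query mem[0x1f]=0x9f, mem[0x00]=0x19, mem[0x0d]=0x20, mem[0x07]=0x16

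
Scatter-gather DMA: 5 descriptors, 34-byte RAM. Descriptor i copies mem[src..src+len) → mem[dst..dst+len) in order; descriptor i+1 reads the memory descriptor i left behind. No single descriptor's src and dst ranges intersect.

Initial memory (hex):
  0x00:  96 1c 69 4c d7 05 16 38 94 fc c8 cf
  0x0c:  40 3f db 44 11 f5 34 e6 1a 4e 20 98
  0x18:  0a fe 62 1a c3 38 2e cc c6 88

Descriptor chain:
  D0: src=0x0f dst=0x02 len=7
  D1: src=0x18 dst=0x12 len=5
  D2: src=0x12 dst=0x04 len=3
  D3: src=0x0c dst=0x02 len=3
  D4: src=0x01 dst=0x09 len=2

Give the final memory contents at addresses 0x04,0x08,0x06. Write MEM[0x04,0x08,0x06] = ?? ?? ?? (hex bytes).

MEM[0x04,0x08,0x06] = db 4e 62

  after D0: wrote 7B at 0x02 = 4411f534e61a4e
  after D1: wrote 5B at 0x12 = 0afe621ac3
  after D2: wrote 3B at 0x04 = 0afe62
  after D3: wrote 3B at 0x02 = 403fdb
  after D4: wrote 2B at 0x09 = 1c40
query mem[0x04]=0xdb, mem[0x08]=0x4e, mem[0x06]=0x62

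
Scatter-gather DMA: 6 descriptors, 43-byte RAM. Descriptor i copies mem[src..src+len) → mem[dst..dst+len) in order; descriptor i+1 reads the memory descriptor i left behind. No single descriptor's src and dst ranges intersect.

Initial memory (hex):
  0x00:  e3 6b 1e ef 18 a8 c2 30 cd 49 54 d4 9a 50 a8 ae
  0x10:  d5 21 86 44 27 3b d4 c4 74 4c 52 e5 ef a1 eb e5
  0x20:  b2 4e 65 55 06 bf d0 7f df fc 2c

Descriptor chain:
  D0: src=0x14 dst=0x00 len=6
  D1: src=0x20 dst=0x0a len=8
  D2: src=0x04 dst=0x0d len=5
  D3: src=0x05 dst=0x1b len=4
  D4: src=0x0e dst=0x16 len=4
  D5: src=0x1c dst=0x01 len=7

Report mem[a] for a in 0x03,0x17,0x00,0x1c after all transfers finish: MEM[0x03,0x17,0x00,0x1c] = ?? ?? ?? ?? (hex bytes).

[0] 0x14->0x00 len=6 : 27 3b d4 c4 74 4c
[1] 0x20->0x0a len=8 : b2 4e 65 55 06 bf d0 7f
[2] 0x04->0x0d len=5 : 74 4c c2 30 cd
[3] 0x05->0x1b len=4 : 4c c2 30 cd
[4] 0x0e->0x16 len=4 : 4c c2 30 cd
[5] 0x1c->0x01 len=7 : c2 30 cd e5 b2 4e 65
query mem[0x03]=0xcd, mem[0x17]=0xc2, mem[0x00]=0x27, mem[0x1c]=0xc2

MEM[0x03,0x17,0x00,0x1c] = cd c2 27 c2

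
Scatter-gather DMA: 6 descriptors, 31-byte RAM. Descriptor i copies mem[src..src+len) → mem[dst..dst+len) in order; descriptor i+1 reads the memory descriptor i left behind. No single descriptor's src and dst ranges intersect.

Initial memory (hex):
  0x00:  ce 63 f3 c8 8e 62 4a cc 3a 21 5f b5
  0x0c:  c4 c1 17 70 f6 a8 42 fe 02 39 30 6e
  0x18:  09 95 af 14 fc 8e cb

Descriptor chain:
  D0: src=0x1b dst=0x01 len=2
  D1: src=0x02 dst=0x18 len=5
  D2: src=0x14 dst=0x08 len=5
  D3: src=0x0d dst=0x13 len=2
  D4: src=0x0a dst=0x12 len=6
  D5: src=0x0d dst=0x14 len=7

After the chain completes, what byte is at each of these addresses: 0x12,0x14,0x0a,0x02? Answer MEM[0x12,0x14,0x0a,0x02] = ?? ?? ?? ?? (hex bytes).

[0] 0x1b->0x01 len=2 : 14 fc
[1] 0x02->0x18 len=5 : fc c8 8e 62 4a
[2] 0x14->0x08 len=5 : 02 39 30 6e fc
[3] 0x0d->0x13 len=2 : c1 17
[4] 0x0a->0x12 len=6 : 30 6e fc c1 17 70
[5] 0x0d->0x14 len=7 : c1 17 70 f6 a8 30 6e
query mem[0x12]=0x30, mem[0x14]=0xc1, mem[0x0a]=0x30, mem[0x02]=0xfc

MEM[0x12,0x14,0x0a,0x02] = 30 c1 30 fc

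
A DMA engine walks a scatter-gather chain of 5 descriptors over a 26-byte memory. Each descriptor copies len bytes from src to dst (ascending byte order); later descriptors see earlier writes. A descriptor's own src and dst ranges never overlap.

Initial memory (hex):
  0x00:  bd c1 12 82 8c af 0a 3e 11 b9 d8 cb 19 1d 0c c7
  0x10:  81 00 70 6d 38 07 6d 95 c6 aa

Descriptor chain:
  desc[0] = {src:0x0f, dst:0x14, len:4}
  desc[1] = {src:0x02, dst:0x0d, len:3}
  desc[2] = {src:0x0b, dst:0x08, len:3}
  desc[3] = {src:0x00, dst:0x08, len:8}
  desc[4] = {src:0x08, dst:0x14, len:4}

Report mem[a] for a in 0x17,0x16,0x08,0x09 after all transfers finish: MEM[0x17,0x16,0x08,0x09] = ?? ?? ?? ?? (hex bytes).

MEM[0x17,0x16,0x08,0x09] = 82 12 bd c1

[0] 0x0f->0x14 len=4 : c7 81 00 70
[1] 0x02->0x0d len=3 : 12 82 8c
[2] 0x0b->0x08 len=3 : cb 19 12
[3] 0x00->0x08 len=8 : bd c1 12 82 8c af 0a 3e
[4] 0x08->0x14 len=4 : bd c1 12 82
query mem[0x17]=0x82, mem[0x16]=0x12, mem[0x08]=0xbd, mem[0x09]=0xc1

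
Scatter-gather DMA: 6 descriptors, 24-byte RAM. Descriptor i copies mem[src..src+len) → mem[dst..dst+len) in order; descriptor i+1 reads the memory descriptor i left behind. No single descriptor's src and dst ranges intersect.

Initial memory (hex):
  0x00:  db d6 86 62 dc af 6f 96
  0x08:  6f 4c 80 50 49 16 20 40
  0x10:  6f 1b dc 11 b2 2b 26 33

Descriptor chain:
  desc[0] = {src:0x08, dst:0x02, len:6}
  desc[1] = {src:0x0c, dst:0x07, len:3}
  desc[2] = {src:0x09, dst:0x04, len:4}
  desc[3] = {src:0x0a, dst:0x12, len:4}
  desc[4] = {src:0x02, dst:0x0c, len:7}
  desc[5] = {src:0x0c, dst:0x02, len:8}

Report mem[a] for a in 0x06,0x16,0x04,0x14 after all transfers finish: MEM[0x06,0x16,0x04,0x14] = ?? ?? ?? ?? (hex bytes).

MEM[0x06,0x16,0x04,0x14] = 50 26 20 49

#0 dst[0x02+6] := {0x6f,0x4c,0x80,0x50,0x49,0x16}
#1 dst[0x07+3] := {0x49,0x16,0x20}
#2 dst[0x04+4] := {0x20,0x80,0x50,0x49}
#3 dst[0x12+4] := {0x80,0x50,0x49,0x16}
#4 dst[0x0c+7] := {0x6f,0x4c,0x20,0x80,0x50,0x49,0x16}
#5 dst[0x02+8] := {0x6f,0x4c,0x20,0x80,0x50,0x49,0x16,0x50}
query mem[0x06]=0x50, mem[0x16]=0x26, mem[0x04]=0x20, mem[0x14]=0x49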